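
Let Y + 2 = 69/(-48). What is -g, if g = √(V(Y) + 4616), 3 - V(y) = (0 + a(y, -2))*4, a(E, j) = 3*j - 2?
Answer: -√4651 ≈ -68.198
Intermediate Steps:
a(E, j) = -2 + 3*j
Y = -55/16 (Y = -2 + 69/(-48) = -2 + 69*(-1/48) = -2 - 23/16 = -55/16 ≈ -3.4375)
V(y) = 35 (V(y) = 3 - (0 + (-2 + 3*(-2)))*4 = 3 - (0 + (-2 - 6))*4 = 3 - (0 - 8)*4 = 3 - (-8)*4 = 3 - 1*(-32) = 3 + 32 = 35)
g = √4651 (g = √(35 + 4616) = √4651 ≈ 68.198)
-g = -√4651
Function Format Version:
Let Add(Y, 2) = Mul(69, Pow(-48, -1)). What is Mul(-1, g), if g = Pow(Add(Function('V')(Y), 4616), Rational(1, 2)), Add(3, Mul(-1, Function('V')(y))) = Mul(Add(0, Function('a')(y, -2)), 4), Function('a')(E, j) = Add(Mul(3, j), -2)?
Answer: Mul(-1, Pow(4651, Rational(1, 2))) ≈ -68.198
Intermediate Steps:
Function('a')(E, j) = Add(-2, Mul(3, j))
Y = Rational(-55, 16) (Y = Add(-2, Mul(69, Pow(-48, -1))) = Add(-2, Mul(69, Rational(-1, 48))) = Add(-2, Rational(-23, 16)) = Rational(-55, 16) ≈ -3.4375)
Function('V')(y) = 35 (Function('V')(y) = Add(3, Mul(-1, Mul(Add(0, Add(-2, Mul(3, -2))), 4))) = Add(3, Mul(-1, Mul(Add(0, Add(-2, -6)), 4))) = Add(3, Mul(-1, Mul(Add(0, -8), 4))) = Add(3, Mul(-1, Mul(-8, 4))) = Add(3, Mul(-1, -32)) = Add(3, 32) = 35)
g = Pow(4651, Rational(1, 2)) (g = Pow(Add(35, 4616), Rational(1, 2)) = Pow(4651, Rational(1, 2)) ≈ 68.198)
Mul(-1, g) = Mul(-1, Pow(4651, Rational(1, 2)))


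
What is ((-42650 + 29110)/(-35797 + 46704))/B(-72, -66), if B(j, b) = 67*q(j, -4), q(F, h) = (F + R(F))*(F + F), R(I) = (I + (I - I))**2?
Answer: 3385/134484880608 ≈ 2.5170e-8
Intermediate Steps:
R(I) = I**2 (R(I) = (I + 0)**2 = I**2)
q(F, h) = 2*F*(F + F**2) (q(F, h) = (F + F**2)*(F + F) = (F + F**2)*(2*F) = 2*F*(F + F**2))
B(j, b) = 134*j**2*(1 + j) (B(j, b) = 67*(2*j**2*(1 + j)) = 134*j**2*(1 + j))
((-42650 + 29110)/(-35797 + 46704))/B(-72, -66) = ((-42650 + 29110)/(-35797 + 46704))/((134*(-72)**2*(1 - 72))) = (-13540/10907)/((134*5184*(-71))) = -13540*1/10907/(-49320576) = -13540/10907*(-1/49320576) = 3385/134484880608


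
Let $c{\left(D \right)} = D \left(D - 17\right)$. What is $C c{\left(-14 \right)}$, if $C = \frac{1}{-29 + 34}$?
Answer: $\frac{434}{5} \approx 86.8$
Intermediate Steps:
$c{\left(D \right)} = D \left(-17 + D\right)$
$C = \frac{1}{5} \approx 0.2$
$C c{\left(-14 \right)} = \frac{\left(-14\right) \left(-17 - 14\right)}{5} = \frac{\left(-14\right) \left(-31\right)}{5} = \frac{1}{5} \cdot 434 = \frac{434}{5}$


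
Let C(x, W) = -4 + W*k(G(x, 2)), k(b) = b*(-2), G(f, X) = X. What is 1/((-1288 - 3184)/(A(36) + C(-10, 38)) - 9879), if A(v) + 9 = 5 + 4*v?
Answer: -2/19199 ≈ -0.00010417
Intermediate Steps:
k(b) = -2*b
A(v) = -4 + 4*v (A(v) = -9 + (5 + 4*v) = -4 + 4*v)
C(x, W) = -4 - 4*W (C(x, W) = -4 + W*(-2*2) = -4 + W*(-4) = -4 - 4*W)
1/((-1288 - 3184)/(A(36) + C(-10, 38)) - 9879) = 1/((-1288 - 3184)/((-4 + 4*36) + (-4 - 4*38)) - 9879) = 1/(-4472/((-4 + 144) + (-4 - 152)) - 9879) = 1/(-4472/(140 - 156) - 9879) = 1/(-4472/(-16) - 9879) = 1/(-4472*(-1/16) - 9879) = 1/(559/2 - 9879) = 1/(-19199/2) = -2/19199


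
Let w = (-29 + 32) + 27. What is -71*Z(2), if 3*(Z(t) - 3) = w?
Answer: -923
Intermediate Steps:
w = 30 (w = 3 + 27 = 30)
Z(t) = 13 (Z(t) = 3 + (⅓)*30 = 3 + 10 = 13)
-71*Z(2) = -71*13 = -923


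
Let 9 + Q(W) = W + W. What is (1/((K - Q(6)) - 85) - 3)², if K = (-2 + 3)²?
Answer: 68644/7569 ≈ 9.0691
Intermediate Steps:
Q(W) = -9 + 2*W (Q(W) = -9 + (W + W) = -9 + 2*W)
K = 1 (K = 1² = 1)
(1/((K - Q(6)) - 85) - 3)² = (1/((1 - (-9 + 2*6)) - 85) - 3)² = (1/((1 - (-9 + 12)) - 85) - 3)² = (1/((1 - 1*3) - 85) - 3)² = (1/((1 - 3) - 85) - 3)² = (1/(-2 - 85) - 3)² = (1/(-87) - 3)² = (-1/87 - 3)² = (-262/87)² = 68644/7569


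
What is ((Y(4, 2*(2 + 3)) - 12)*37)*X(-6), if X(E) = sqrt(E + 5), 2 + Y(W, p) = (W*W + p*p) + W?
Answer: 3922*I ≈ 3922.0*I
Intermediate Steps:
Y(W, p) = -2 + W + W**2 + p**2 (Y(W, p) = -2 + ((W*W + p*p) + W) = -2 + ((W**2 + p**2) + W) = -2 + (W + W**2 + p**2) = -2 + W + W**2 + p**2)
X(E) = sqrt(5 + E)
((Y(4, 2*(2 + 3)) - 12)*37)*X(-6) = (((-2 + 4 + 4**2 + (2*(2 + 3))**2) - 12)*37)*sqrt(5 - 6) = (((-2 + 4 + 16 + (2*5)**2) - 12)*37)*sqrt(-1) = (((-2 + 4 + 16 + 10**2) - 12)*37)*I = (((-2 + 4 + 16 + 100) - 12)*37)*I = ((118 - 12)*37)*I = (106*37)*I = 3922*I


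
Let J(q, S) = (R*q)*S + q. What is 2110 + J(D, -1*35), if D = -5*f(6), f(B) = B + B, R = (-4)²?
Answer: 35650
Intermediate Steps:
R = 16
f(B) = 2*B
D = -60 (D = -10*6 = -5*12 = -60)
J(q, S) = q + 16*S*q (J(q, S) = (16*q)*S + q = 16*S*q + q = q + 16*S*q)
2110 + J(D, -1*35) = 2110 - 60*(1 + 16*(-1*35)) = 2110 - 60*(1 + 16*(-35)) = 2110 - 60*(1 - 560) = 2110 - 60*(-559) = 2110 + 33540 = 35650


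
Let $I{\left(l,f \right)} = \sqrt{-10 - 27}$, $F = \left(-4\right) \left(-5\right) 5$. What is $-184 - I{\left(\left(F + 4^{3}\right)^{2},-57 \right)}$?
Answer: $-184 - i \sqrt{37} \approx -184.0 - 6.0828 i$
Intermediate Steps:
$F = 100$ ($F = 20 \cdot 5 = 100$)
$I{\left(l,f \right)} = i \sqrt{37}$ ($I{\left(l,f \right)} = \sqrt{-37} = i \sqrt{37}$)
$-184 - I{\left(\left(F + 4^{3}\right)^{2},-57 \right)} = -184 - i \sqrt{37}$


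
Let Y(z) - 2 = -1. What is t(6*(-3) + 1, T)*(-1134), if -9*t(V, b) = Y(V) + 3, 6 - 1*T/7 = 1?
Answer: 504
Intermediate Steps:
T = 35 (T = 42 - 7*1 = 42 - 7 = 35)
Y(z) = 1 (Y(z) = 2 - 1 = 1)
t(V, b) = -4/9 (t(V, b) = -(1 + 3)/9 = -⅑*4 = -4/9)
t(6*(-3) + 1, T)*(-1134) = -4/9*(-1134) = 504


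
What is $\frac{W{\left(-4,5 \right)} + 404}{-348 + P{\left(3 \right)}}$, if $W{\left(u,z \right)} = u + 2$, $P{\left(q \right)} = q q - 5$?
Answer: $- \frac{201}{172} \approx -1.1686$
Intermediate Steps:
$P{\left(q \right)} = -5 + q^{2}$ ($P{\left(q \right)} = q^{2} - 5 = -5 + q^{2}$)
$W{\left(u,z \right)} = 2 + u$
$\frac{W{\left(-4,5 \right)} + 404}{-348 + P{\left(3 \right)}} = \frac{\left(2 - 4\right) + 404}{-348 - \left(5 - 3^{2}\right)} = \frac{-2 + 404}{-348 + \left(-5 + 9\right)} = \frac{402}{-348 + 4} = \frac{402}{-344} = 402 \left(- \frac{1}{344}\right) = - \frac{201}{172}$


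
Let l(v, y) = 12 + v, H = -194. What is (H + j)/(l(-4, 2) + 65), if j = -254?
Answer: -448/73 ≈ -6.1370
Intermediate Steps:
(H + j)/(l(-4, 2) + 65) = (-194 - 254)/((12 - 4) + 65) = -448/(8 + 65) = -448/73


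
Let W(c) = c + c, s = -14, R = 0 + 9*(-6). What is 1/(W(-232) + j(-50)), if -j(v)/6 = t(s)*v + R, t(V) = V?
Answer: -1/4340 ≈ -0.00023041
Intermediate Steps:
R = -54 (R = 0 - 54 = -54)
W(c) = 2*c
j(v) = 324 + 84*v (j(v) = -6*(-14*v - 54) = -6*(-54 - 14*v) = 324 + 84*v)
1/(W(-232) + j(-50)) = 1/(2*(-232) + (324 + 84*(-50))) = 1/(-464 + (324 - 4200)) = 1/(-464 - 3876) = 1/(-4340) = -1/4340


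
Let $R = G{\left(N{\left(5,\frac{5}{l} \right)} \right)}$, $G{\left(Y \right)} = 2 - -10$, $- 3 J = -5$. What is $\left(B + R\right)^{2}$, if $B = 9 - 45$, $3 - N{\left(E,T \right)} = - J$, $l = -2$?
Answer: $576$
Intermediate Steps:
$J = \frac{5}{3}$ ($J = \left(- \frac{1}{3}\right) \left(-5\right) = \frac{5}{3} \approx 1.6667$)
$N{\left(E,T \right)} = \frac{14}{3}$ ($N{\left(E,T \right)} = 3 - \left(-1\right) \frac{5}{3} = 3 - - \frac{5}{3} = 3 + \frac{5}{3} = \frac{14}{3}$)
$B = -36$ ($B = 9 - 45 = -36$)
$G{\left(Y \right)} = 12$ ($G{\left(Y \right)} = 2 + 10 = 12$)
$R = 12$
$\left(B + R\right)^{2} = \left(-36 + 12\right)^{2} = \left(-24\right)^{2} = 576$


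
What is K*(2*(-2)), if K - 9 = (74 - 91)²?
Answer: -1192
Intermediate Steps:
K = 298 (K = 9 + (74 - 91)² = 9 + (-17)² = 9 + 289 = 298)
K*(2*(-2)) = 298*(2*(-2)) = 298*(-4) = -1192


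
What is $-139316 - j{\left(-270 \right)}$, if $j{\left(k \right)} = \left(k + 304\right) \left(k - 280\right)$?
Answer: $-120616$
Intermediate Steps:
$j{\left(k \right)} = \left(-280 + k\right) \left(304 + k\right)$ ($j{\left(k \right)} = \left(304 + k\right) \left(-280 + k\right) = \left(-280 + k\right) \left(304 + k\right)$)
$-139316 - j{\left(-270 \right)} = -139316 - \left(-85120 + \left(-270\right)^{2} + 24 \left(-270\right)\right) = -139316 - \left(-85120 + 72900 - 6480\right) = -139316 - -18700 = -139316 + 18700 = -120616$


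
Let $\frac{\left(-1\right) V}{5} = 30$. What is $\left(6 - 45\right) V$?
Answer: $5850$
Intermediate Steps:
$V = -150$ ($V = \left(-5\right) 30 = -150$)
$\left(6 - 45\right) V = \left(6 - 45\right) \left(-150\right) = \left(-39\right) \left(-150\right) = 5850$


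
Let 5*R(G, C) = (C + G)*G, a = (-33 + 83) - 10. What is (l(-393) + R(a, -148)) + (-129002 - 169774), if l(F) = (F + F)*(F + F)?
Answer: 318156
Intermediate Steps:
a = 40 (a = 50 - 10 = 40)
l(F) = 4*F**2 (l(F) = (2*F)*(2*F) = 4*F**2)
R(G, C) = G*(C + G)/5 (R(G, C) = ((C + G)*G)/5 = (G*(C + G))/5 = G*(C + G)/5)
(l(-393) + R(a, -148)) + (-129002 - 169774) = (4*(-393)**2 + (1/5)*40*(-148 + 40)) + (-129002 - 169774) = (4*154449 + (1/5)*40*(-108)) - 298776 = (617796 - 864) - 298776 = 616932 - 298776 = 318156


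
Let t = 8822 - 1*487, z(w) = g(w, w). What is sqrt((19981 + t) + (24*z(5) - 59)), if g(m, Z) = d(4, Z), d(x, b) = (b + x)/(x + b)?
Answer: sqrt(28281) ≈ 168.17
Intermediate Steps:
d(x, b) = 1 (d(x, b) = (b + x)/(b + x) = 1)
g(m, Z) = 1
z(w) = 1
t = 8335 (t = 8822 - 487 = 8335)
sqrt((19981 + t) + (24*z(5) - 59)) = sqrt((19981 + 8335) + (24*1 - 59)) = sqrt(28316 + (24 - 59)) = sqrt(28316 - 35) = sqrt(28281)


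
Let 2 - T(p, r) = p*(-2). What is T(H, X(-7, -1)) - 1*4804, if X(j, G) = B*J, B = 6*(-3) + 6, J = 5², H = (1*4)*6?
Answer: -4754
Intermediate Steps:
H = 24 (H = 4*6 = 24)
J = 25
B = -12 (B = -18 + 6 = -12)
X(j, G) = -300 (X(j, G) = -12*25 = -300)
T(p, r) = 2 + 2*p (T(p, r) = 2 - p*(-2) = 2 - (-2)*p = 2 + 2*p)
T(H, X(-7, -1)) - 1*4804 = (2 + 2*24) - 1*4804 = (2 + 48) - 4804 = 50 - 4804 = -4754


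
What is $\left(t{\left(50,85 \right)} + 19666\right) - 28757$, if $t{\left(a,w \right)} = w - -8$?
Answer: $-8998$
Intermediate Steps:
$t{\left(a,w \right)} = 8 + w$ ($t{\left(a,w \right)} = w + 8 = 8 + w$)
$\left(t{\left(50,85 \right)} + 19666\right) - 28757 = \left(\left(8 + 85\right) + 19666\right) - 28757 = \left(93 + 19666\right) - 28757 = 19759 - 28757 = -8998$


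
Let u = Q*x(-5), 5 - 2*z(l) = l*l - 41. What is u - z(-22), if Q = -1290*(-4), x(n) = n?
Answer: -25581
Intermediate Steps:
Q = 5160
z(l) = 23 - l**2/2 (z(l) = 5/2 - (l*l - 41)/2 = 5/2 - (l**2 - 41)/2 = 5/2 - (-41 + l**2)/2 = 5/2 + (41/2 - l**2/2) = 23 - l**2/2)
u = -25800 (u = 5160*(-5) = -25800)
u - z(-22) = -25800 - (23 - 1/2*(-22)**2) = -25800 - (23 - 1/2*484) = -25800 - (23 - 242) = -25800 - 1*(-219) = -25800 + 219 = -25581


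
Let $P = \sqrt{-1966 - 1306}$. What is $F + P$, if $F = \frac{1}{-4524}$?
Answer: $- \frac{1}{4524} + 2 i \sqrt{818} \approx -0.00022104 + 57.201 i$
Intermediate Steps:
$F = - \frac{1}{4524} \approx -0.00022104$
$P = 2 i \sqrt{818}$ ($P = \sqrt{-3272} = 2 i \sqrt{818} \approx 57.201 i$)
$F + P = - \frac{1}{4524} + 2 i \sqrt{818}$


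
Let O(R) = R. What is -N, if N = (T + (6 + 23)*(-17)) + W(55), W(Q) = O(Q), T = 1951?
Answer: -1513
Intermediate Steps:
W(Q) = Q
N = 1513 (N = (1951 + (6 + 23)*(-17)) + 55 = (1951 + 29*(-17)) + 55 = (1951 - 493) + 55 = 1458 + 55 = 1513)
-N = -1*1513 = -1513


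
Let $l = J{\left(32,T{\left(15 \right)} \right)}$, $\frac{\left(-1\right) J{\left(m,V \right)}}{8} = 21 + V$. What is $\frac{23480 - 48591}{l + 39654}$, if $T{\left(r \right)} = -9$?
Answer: $- \frac{25111}{39558} \approx -0.63479$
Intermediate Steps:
$J{\left(m,V \right)} = -168 - 8 V$ ($J{\left(m,V \right)} = - 8 \left(21 + V\right) = -168 - 8 V$)
$l = -96$ ($l = -168 - -72 = -168 + 72 = -96$)
$\frac{23480 - 48591}{l + 39654} = \frac{23480 - 48591}{-96 + 39654} = - \frac{25111}{39558}$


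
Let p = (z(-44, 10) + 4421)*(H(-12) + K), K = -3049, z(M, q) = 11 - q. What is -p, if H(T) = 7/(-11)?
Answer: 13485492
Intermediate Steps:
H(T) = -7/11 (H(T) = 7*(-1/11) = -7/11)
p = -13485492 (p = ((11 - 1*10) + 4421)*(-7/11 - 3049) = ((11 - 10) + 4421)*(-33546/11) = (1 + 4421)*(-33546/11) = 4422*(-33546/11) = -13485492)
-p = -1*(-13485492) = 13485492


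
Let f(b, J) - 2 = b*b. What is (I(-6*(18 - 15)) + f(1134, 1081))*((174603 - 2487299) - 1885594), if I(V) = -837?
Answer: -5395310643090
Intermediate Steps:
f(b, J) = 2 + b² (f(b, J) = 2 + b*b = 2 + b²)
(I(-6*(18 - 15)) + f(1134, 1081))*((174603 - 2487299) - 1885594) = (-837 + (2 + 1134²))*((174603 - 2487299) - 1885594) = (-837 + (2 + 1285956))*(-2312696 - 1885594) = (-837 + 1285958)*(-4198290) = 1285121*(-4198290) = -5395310643090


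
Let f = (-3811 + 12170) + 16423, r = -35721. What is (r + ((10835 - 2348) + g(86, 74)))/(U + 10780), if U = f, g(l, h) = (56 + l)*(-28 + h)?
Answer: -10351/17781 ≈ -0.58214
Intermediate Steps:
g(l, h) = (-28 + h)*(56 + l)
f = 24782 (f = 8359 + 16423 = 24782)
U = 24782
(r + ((10835 - 2348) + g(86, 74)))/(U + 10780) = (-35721 + ((10835 - 2348) + (-1568 - 28*86 + 56*74 + 74*86)))/(24782 + 10780) = (-35721 + (8487 + (-1568 - 2408 + 4144 + 6364)))/35562 = (-35721 + (8487 + 6532))*(1/35562) = (-35721 + 15019)*(1/35562) = -20702*1/35562 = -10351/17781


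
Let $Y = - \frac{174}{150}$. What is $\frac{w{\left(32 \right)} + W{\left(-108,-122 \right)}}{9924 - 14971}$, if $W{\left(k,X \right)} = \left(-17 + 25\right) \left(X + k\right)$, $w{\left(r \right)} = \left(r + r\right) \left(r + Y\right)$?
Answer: $- \frac{3344}{126175} \approx -0.026503$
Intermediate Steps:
$Y = - \frac{29}{25}$ ($Y = \left(-174\right) \frac{1}{150} = - \frac{29}{25} \approx -1.16$)
$w{\left(r \right)} = 2 r \left(- \frac{29}{25} + r\right)$ ($w{\left(r \right)} = \left(r + r\right) \left(r - \frac{29}{25}\right) = 2 r \left(- \frac{29}{25} + r\right)$)
$W{\left(k,X \right)} = 8 X + 8 k$ ($W{\left(k,X \right)} = 8 \left(X + k\right) = 8 X + 8 k$)
$\frac{w{\left(32 \right)} + W{\left(-108,-122 \right)}}{9924 - 14971} = \frac{\frac{2}{25} \cdot 32 \left(-29 + 25 \cdot 32\right) + \left(8 \left(-122\right) + 8 \left(-108\right)\right)}{9924 - 14971} = \frac{\frac{2}{25} \cdot 32 \left(-29 + 800\right) - 1840}{-5047} = \left(\frac{2}{25} \cdot 32 \cdot 771 - 1840\right) \left(- \frac{1}{5047}\right) = \left(\frac{49344}{25} - 1840\right) \left(- \frac{1}{5047}\right) = \frac{3344}{25} \left(- \frac{1}{5047}\right) = - \frac{3344}{126175}$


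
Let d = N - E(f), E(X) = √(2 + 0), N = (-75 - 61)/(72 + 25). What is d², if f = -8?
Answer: 37314/9409 + 272*√2/97 ≈ 7.9314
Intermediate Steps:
N = -136/97 ≈ -1.4021
E(X) = √2
d = -136/97 - √2 ≈ -2.8163
d² = (-136/97 - √2)²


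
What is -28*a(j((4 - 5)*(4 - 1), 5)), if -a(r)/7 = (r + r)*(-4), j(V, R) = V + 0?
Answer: 4704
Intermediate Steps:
j(V, R) = V
a(r) = 56*r (a(r) = -7*(r + r)*(-4) = -7*2*r*(-4) = -(-56)*r = 56*r)
-28*a(j((4 - 5)*(4 - 1), 5)) = -1568*(4 - 5)*(4 - 1) = -1568*(-1*3) = -1568*(-3) = -28*(-168) = 4704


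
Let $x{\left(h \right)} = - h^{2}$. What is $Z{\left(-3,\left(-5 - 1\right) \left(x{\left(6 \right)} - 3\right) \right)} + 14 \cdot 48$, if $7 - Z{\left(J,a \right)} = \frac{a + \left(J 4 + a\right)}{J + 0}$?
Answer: $831$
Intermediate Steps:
$Z{\left(J,a \right)} = 7 - \frac{2 a + 4 J}{J}$ ($Z{\left(J,a \right)} = 7 - \frac{a + \left(J 4 + a\right)}{J + 0} = 7 - \frac{a + \left(4 J + a\right)}{J} = 7 - \frac{a + \left(a + 4 J\right)}{J} = 7 - \frac{2 a + 4 J}{J}$)
$Z{\left(-3,\left(-5 - 1\right) \left(x{\left(6 \right)} - 3\right) \right)} + 14 \cdot 48 = \left(3 - \frac{2 \left(-5 - 1\right) \left(- 6^{2} - 3\right)}{-3}\right) + 14 \cdot 48 = \left(3 - 2 \left(- 6 \left(\left(-1\right) 36 - 3\right)\right) \left(- \frac{1}{3}\right)\right) + 672 = \left(3 - 2 \left(- 6 \left(-36 - 3\right)\right) \left(- \frac{1}{3}\right)\right) + 672 = \left(3 - 2 \left(\left(-6\right) \left(-39\right)\right) \left(- \frac{1}{3}\right)\right) + 672 = \left(3 - 468 \left(- \frac{1}{3}\right)\right) + 672 = \left(3 + 156\right) + 672 = 159 + 672 = 831$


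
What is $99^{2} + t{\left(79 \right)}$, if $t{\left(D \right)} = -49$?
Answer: $9752$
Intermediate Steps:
$99^{2} + t{\left(79 \right)} = 99^{2} - 49 = 9801 - 49 = 9752$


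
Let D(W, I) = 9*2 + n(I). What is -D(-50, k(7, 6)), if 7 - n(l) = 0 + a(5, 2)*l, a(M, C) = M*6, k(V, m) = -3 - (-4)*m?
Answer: 605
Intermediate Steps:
k(V, m) = -3 + 4*m
a(M, C) = 6*M
n(l) = 7 - 30*l (n(l) = 7 - (0 + (6*5)*l) = 7 - (0 + 30*l) = 7 - 30*l)
D(W, I) = 25 - 30*I (D(W, I) = 9*2 + (7 - 30*I) = 18 + (7 - 30*I) = 25 - 30*I)
-D(-50, k(7, 6)) = -(25 - 30*(-3 + 4*6)) = -(25 - 30*(-3 + 24)) = -(25 - 30*21) = -(25 - 630) = -1*(-605) = 605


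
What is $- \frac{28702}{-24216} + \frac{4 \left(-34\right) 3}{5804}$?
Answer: $\frac{19588285}{17568708} \approx 1.115$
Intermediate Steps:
$- \frac{28702}{-24216} + \frac{4 \left(-34\right) 3}{5804} = \left(-28702\right) \left(- \frac{1}{24216}\right) + \left(-136\right) 3 \cdot \frac{1}{5804} = \frac{14351}{12108} - \frac{102}{1451} = \frac{19588285}{17568708}$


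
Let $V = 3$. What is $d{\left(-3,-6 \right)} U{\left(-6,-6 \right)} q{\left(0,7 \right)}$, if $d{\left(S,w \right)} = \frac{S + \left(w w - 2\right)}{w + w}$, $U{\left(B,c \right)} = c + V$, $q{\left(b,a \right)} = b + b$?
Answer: $0$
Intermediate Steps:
$q{\left(b,a \right)} = 2 b$
$U{\left(B,c \right)} = 3 + c$ ($U{\left(B,c \right)} = c + 3 = 3 + c$)
$d{\left(S,w \right)} = \frac{-2 + S + w^{2}}{2 w}$ ($d{\left(S,w \right)} = \frac{S + \left(w^{2} - 2\right)}{2 w} = \left(S + \left(-2 + w^{2}\right)\right) \frac{1}{2 w} = \left(-2 + S + w^{2}\right) \frac{1}{2 w} = \frac{-2 + S + w^{2}}{2 w}$)
$d{\left(-3,-6 \right)} U{\left(-6,-6 \right)} q{\left(0,7 \right)} = \frac{-2 - 3 + \left(-6\right)^{2}}{2 \left(-6\right)} \left(3 - 6\right) 2 \cdot 0 = \frac{1}{2} \left(- \frac{1}{6}\right) \left(-2 - 3 + 36\right) \left(-3\right) 0 = \frac{1}{2} \left(- \frac{1}{6}\right) 31 \left(-3\right) 0 = \left(- \frac{31}{12}\right) \left(-3\right) 0 = \frac{31}{4} \cdot 0 = 0$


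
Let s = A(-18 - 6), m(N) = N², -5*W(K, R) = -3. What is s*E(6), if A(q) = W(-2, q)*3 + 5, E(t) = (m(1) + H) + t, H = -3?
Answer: 136/5 ≈ 27.200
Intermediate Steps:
W(K, R) = ⅗ (W(K, R) = -⅕*(-3) = ⅗)
E(t) = -2 + t (E(t) = (1² - 3) + t = (1 - 3) + t = -2 + t)
A(q) = 34/5 (A(q) = (⅗)*3 + 5 = 9/5 + 5 = 34/5)
s = 34/5 ≈ 6.8000
s*E(6) = 34*(-2 + 6)/5 = (34/5)*4 = 136/5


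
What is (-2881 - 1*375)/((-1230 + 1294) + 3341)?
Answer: -3256/3405 ≈ -0.95624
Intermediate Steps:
(-2881 - 1*375)/((-1230 + 1294) + 3341) = (-2881 - 375)/(64 + 3341) = -3256/3405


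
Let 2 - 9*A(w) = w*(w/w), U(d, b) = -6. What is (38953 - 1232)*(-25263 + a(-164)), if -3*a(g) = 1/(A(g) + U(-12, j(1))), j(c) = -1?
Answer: -106730022939/112 ≈ -9.5295e+8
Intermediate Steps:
A(w) = 2/9 - w/9 (A(w) = 2/9 - w*w/w/9 = 2/9 - w/9)
a(g) = -1/(3*(-52/9 - g/9)) (a(g) = -1/(3*((2/9 - g/9) - 6)) = -1/(3*(-52/9 - g/9)))
(38953 - 1232)*(-25263 + a(-164)) = (38953 - 1232)*(-25263 + 3/(52 - 164)) = 37721*(-25263 + 3/(-112)) = 37721*(-25263 + 3*(-1/112)) = 37721*(-25263 - 3/112) = 37721*(-2829459/112) = -106730022939/112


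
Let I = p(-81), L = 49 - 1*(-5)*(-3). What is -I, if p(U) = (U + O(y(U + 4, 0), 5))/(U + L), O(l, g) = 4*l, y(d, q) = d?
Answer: -389/47 ≈ -8.2766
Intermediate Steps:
L = 34 (L = 49 - (-5)*(-3) = 49 - 1*15 = 49 - 15 = 34)
p(U) = (16 + 5*U)/(34 + U) (p(U) = (U + 4*(U + 4))/(U + 34) = (U + 4*(4 + U))/(34 + U) = (U + (16 + 4*U))/(34 + U) = (16 + 5*U)/(34 + U))
I = 389/47 (I = (16 + 5*(-81))/(34 - 81) = (16 - 405)/(-47) = -1/47*(-389) = 389/47 ≈ 8.2766)
-I = -1*389/47 = -389/47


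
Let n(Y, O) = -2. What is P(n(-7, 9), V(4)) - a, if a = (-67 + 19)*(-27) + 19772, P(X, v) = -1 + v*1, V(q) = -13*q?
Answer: -21121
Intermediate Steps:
P(X, v) = -1 + v
a = 21068 (a = -48*(-27) + 19772 = 1296 + 19772 = 21068)
P(n(-7, 9), V(4)) - a = (-1 - 13*4) - 1*21068 = (-1 - 52) - 21068 = -53 - 21068 = -21121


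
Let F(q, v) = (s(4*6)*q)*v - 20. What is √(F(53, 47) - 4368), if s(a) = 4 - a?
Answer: 88*I*√7 ≈ 232.83*I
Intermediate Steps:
F(q, v) = -20 - 20*q*v (F(q, v) = ((4 - 4*6)*q)*v - 20 = ((4 - 1*24)*q)*v - 20 = ((4 - 24)*q)*v - 20 = (-20*q)*v - 20 = -20*q*v - 20 = -20 - 20*q*v)
√(F(53, 47) - 4368) = √((-20 - 20*53*47) - 4368) = √((-20 - 49820) - 4368) = √(-49840 - 4368) = √(-54208) = 88*I*√7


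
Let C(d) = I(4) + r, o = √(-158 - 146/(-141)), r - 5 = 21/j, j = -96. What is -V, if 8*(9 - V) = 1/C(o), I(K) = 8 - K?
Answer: -2525/281 ≈ -8.9858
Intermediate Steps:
r = 153/32 (r = 5 + 21/(-96) = 5 + 21*(-1/96) = 5 - 7/32 = 153/32 ≈ 4.7813)
o = 2*I*√780153/141 (o = √(-158 - 146*(-1/141)) = √(-158 + 146/141) = √(-22132/141) = 2*I*√780153/141 ≈ 12.529*I)
C(d) = 281/32 (C(d) = (8 - 1*4) + 153/32 = (8 - 4) + 153/32 = 4 + 153/32 = 281/32)
V = 2525/281 (V = 9 - 1/(8*281/32) = 9 - ⅛*32/281 = 9 - 4/281 = 2525/281 ≈ 8.9858)
-V = -1*2525/281 = -2525/281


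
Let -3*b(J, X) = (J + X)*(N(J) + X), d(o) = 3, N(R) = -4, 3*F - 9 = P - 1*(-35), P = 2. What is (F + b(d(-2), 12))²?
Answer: 5476/9 ≈ 608.44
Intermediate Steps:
F = 46/3 (F = 3 + (2 - 1*(-35))/3 = 3 + (2 + 35)/3 = 3 + (⅓)*37 = 3 + 37/3 = 46/3 ≈ 15.333)
b(J, X) = -(-4 + X)*(J + X)/3 (b(J, X) = -(J + X)*(-4 + X)/3 = -(-4 + X)*(J + X)/3)
(F + b(d(-2), 12))² = (46/3 + (-⅓*12² + (4/3)*3 + (4/3)*12 - ⅓*3*12))² = (46/3 + (-⅓*144 + 4 + 16 - 12))² = (46/3 + (-48 + 4 + 16 - 12))² = (46/3 - 40)² = (-74/3)² = 5476/9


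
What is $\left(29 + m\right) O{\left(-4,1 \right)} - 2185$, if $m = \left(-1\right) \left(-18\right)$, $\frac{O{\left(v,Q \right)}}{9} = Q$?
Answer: $-1762$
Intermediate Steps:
$O{\left(v,Q \right)} = 9 Q$
$m = 18$
$\left(29 + m\right) O{\left(-4,1 \right)} - 2185 = \left(29 + 18\right) 9 \cdot 1 - 2185 = 47 \cdot 9 - 2185 = 423 - 2185 = -1762$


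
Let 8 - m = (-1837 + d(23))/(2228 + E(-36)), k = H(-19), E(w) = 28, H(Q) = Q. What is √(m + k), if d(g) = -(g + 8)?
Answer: I*√808917/282 ≈ 3.1894*I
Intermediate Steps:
k = -19
d(g) = -8 - g (d(g) = -(8 + g) = -8 - g)
m = 4979/564 (m = 8 - (-1837 + (-8 - 1*23))/(2228 + 28) = 8 - (-1837 + (-8 - 23))/2256 = 8 - (-1837 - 31)/2256 = 8 - (-1868)/2256 = 8 - 1*(-467/564) = 8 + 467/564 = 4979/564 ≈ 8.8280)
√(m + k) = √(4979/564 - 19) = √(-5737/564) = I*√808917/282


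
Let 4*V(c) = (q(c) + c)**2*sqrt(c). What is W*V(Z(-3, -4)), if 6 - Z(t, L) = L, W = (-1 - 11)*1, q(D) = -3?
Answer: -147*sqrt(10) ≈ -464.85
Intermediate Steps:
W = -12 (W = -12*1 = -12)
Z(t, L) = 6 - L
V(c) = sqrt(c)*(-3 + c)**2/4 (V(c) = ((-3 + c)**2*sqrt(c))/4 = (sqrt(c)*(-3 + c)**2)/4 = sqrt(c)*(-3 + c)**2/4)
W*V(Z(-3, -4)) = -3*sqrt(6 - 1*(-4))*(-3 + (6 - 1*(-4)))**2 = -3*sqrt(6 + 4)*(-3 + (6 + 4))**2 = -3*sqrt(10)*(-3 + 10)**2 = -3*sqrt(10)*7**2 = -3*sqrt(10)*49 = -147*sqrt(10)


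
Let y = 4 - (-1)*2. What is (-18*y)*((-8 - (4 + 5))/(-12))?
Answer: -153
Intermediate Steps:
y = 6 (y = 4 - 1*(-2) = 4 + 2 = 6)
(-18*y)*((-8 - (4 + 5))/(-12)) = (-18*6)*((-8 - (4 + 5))/(-12)) = -108*(-8 - 9)*(-1)/12 = -(-1836)*(-1)/12 = -108*17/12 = -153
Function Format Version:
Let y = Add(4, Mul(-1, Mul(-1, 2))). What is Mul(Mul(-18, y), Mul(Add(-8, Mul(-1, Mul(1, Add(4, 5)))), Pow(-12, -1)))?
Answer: -153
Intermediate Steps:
y = 6 (y = Add(4, Mul(-1, -2)) = Add(4, 2) = 6)
Mul(Mul(-18, y), Mul(Add(-8, Mul(-1, Mul(1, Add(4, 5)))), Pow(-12, -1))) = Mul(Mul(-18, 6), Mul(Add(-8, Mul(-1, Mul(1, Add(4, 5)))), Pow(-12, -1))) = Mul(-108, Mul(Add(-8, Mul(-1, Mul(1, 9))), Rational(-1, 12))) = Mul(-108, Mul(Add(-8, Mul(-1, 9)), Rational(-1, 12))) = Mul(-108, Mul(Add(-8, -9), Rational(-1, 12))) = Mul(-108, Mul(-17, Rational(-1, 12))) = Mul(-108, Rational(17, 12)) = -153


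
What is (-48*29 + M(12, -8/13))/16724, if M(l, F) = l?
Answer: -345/4181 ≈ -0.082516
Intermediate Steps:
(-48*29 + M(12, -8/13))/16724 = (-48*29 + 12)/16724 = (-1392 + 12)*(1/16724) = -1380*1/16724 = -345/4181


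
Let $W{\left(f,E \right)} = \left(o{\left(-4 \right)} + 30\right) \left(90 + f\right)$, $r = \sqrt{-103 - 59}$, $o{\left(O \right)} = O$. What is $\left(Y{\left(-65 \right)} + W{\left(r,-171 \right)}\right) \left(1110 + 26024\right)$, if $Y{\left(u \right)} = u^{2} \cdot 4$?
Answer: $522058160 + 6349356 i \sqrt{2} \approx 5.2206 \cdot 10^{8} + 8.9793 \cdot 10^{6} i$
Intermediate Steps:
$Y{\left(u \right)} = 4 u^{2}$
$r = 9 i \sqrt{2}$ ($r = \sqrt{-162} = 9 i \sqrt{2} \approx 12.728 i$)
$W{\left(f,E \right)} = 2340 + 26 f$ ($W{\left(f,E \right)} = \left(-4 + 30\right) \left(90 + f\right) = 26 \left(90 + f\right) = 2340 + 26 f$)
$\left(Y{\left(-65 \right)} + W{\left(r,-171 \right)}\right) \left(1110 + 26024\right) = \left(4 \left(-65\right)^{2} + \left(2340 + 26 \cdot 9 i \sqrt{2}\right)\right) \left(1110 + 26024\right) = \left(4 \cdot 4225 + \left(2340 + 234 i \sqrt{2}\right)\right) 27134 = \left(16900 + \left(2340 + 234 i \sqrt{2}\right)\right) 27134 = \left(19240 + 234 i \sqrt{2}\right) 27134 = 522058160 + 6349356 i \sqrt{2}$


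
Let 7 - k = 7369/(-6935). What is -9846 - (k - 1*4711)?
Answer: -35667139/6935 ≈ -5143.1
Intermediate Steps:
k = 55914/6935 (k = 7 - 7369/(-6935) = 7 - 7369*(-1)/6935 = 7 - 1*(-7369/6935) = 7 + 7369/6935 = 55914/6935 ≈ 8.0626)
-9846 - (k - 1*4711) = -9846 - (55914/6935 - 1*4711) = -9846 - (55914/6935 - 4711) = -9846 - 1*(-32614871/6935) = -9846 + 32614871/6935 = -35667139/6935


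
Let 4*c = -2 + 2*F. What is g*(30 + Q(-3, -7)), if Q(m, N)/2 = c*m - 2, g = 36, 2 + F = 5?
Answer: 720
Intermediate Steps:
F = 3 (F = -2 + 5 = 3)
c = 1 (c = (-2 + 2*3)/4 = (-2 + 6)/4 = (¼)*4 = 1)
Q(m, N) = -4 + 2*m (Q(m, N) = 2*(1*m - 2) = 2*(m - 2) = 2*(-2 + m) = -4 + 2*m)
g*(30 + Q(-3, -7)) = 36*(30 + (-4 + 2*(-3))) = 36*(30 + (-4 - 6)) = 36*(30 - 10) = 36*20 = 720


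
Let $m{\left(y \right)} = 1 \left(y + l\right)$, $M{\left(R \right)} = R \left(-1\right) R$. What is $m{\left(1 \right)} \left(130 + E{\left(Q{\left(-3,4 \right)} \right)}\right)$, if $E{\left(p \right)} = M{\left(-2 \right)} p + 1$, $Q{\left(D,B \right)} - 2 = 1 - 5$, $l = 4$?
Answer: $695$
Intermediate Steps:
$M{\left(R \right)} = - R^{2}$ ($M{\left(R \right)} = - R R = - R^{2}$)
$Q{\left(D,B \right)} = -2$ ($Q{\left(D,B \right)} = 2 + \left(1 - 5\right) = 2 - 4 = -2$)
$m{\left(y \right)} = 4 + y$ ($m{\left(y \right)} = 1 \left(y + 4\right) = 1 \left(4 + y\right) = 4 + y$)
$E{\left(p \right)} = 1 - 4 p$ ($E{\left(p \right)} = - \left(-2\right)^{2} p + 1 = \left(-1\right) 4 p + 1 = - 4 p + 1 = 1 - 4 p$)
$m{\left(1 \right)} \left(130 + E{\left(Q{\left(-3,4 \right)} \right)}\right) = \left(4 + 1\right) \left(130 + \left(1 - -8\right)\right) = 5 \left(130 + \left(1 + 8\right)\right) = 5 \left(130 + 9\right) = 5 \cdot 139 = 695$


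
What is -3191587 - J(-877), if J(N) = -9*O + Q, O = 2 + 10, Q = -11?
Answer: -3191468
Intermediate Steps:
O = 12
J(N) = -119 (J(N) = -9*12 - 11 = -108 - 11 = -119)
-3191587 - J(-877) = -3191587 - 1*(-119) = -3191587 + 119 = -3191468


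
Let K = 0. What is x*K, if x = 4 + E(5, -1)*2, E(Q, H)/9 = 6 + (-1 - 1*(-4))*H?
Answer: 0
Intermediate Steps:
E(Q, H) = 54 + 27*H (E(Q, H) = 9*(6 + (-1 - 1*(-4))*H) = 9*(6 + (-1 + 4)*H) = 9*(6 + 3*H) = 54 + 27*H)
x = 58 (x = 4 + (54 + 27*(-1))*2 = 4 + (54 - 27)*2 = 4 + 27*2 = 4 + 54 = 58)
x*K = 58*0 = 0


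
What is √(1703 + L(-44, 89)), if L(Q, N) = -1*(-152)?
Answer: √1855 ≈ 43.070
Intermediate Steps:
L(Q, N) = 152
√(1703 + L(-44, 89)) = √(1703 + 152) = √1855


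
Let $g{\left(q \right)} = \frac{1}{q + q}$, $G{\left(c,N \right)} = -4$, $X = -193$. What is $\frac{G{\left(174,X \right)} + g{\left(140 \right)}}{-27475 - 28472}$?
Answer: $\frac{373}{5221720} \approx 7.1432 \cdot 10^{-5}$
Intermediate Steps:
$g{\left(q \right)} = \frac{1}{2 q}$
$\frac{G{\left(174,X \right)} + g{\left(140 \right)}}{-27475 - 28472} = \frac{-4 + \frac{1}{2 \cdot 140}}{-27475 - 28472} = \frac{-4 + \frac{1}{2} \cdot \frac{1}{140}}{-55947} = \left(-4 + \frac{1}{280}\right) \left(- \frac{1}{55947}\right) = \left(- \frac{1119}{280}\right) \left(- \frac{1}{55947}\right) = \frac{373}{5221720}$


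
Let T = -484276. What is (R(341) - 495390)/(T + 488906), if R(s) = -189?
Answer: -495579/4630 ≈ -107.04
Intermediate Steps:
(R(341) - 495390)/(T + 488906) = (-189 - 495390)/(-484276 + 488906) = -495579/4630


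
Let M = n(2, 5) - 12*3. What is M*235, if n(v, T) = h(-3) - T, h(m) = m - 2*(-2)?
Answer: -9400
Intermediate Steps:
h(m) = 4 + m (h(m) = m + 4 = 4 + m)
n(v, T) = 1 - T (n(v, T) = (4 - 3) - T = 1 - T)
M = -40 (M = (1 - 1*5) - 12*3 = (1 - 5) - 6*6 = -4 - 36 = -40)
M*235 = -40*235 = -9400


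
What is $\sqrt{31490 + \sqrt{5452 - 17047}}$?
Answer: $\sqrt{31490 + i \sqrt{11595}} \approx 177.45 + 0.3034 i$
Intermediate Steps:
$\sqrt{31490 + \sqrt{5452 - 17047}} = \sqrt{31490 + \sqrt{-11595}} = \sqrt{31490 + i \sqrt{11595}}$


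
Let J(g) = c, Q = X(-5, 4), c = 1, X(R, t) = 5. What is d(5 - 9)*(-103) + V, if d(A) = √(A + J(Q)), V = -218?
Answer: -218 - 103*I*√3 ≈ -218.0 - 178.4*I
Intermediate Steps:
Q = 5
J(g) = 1
d(A) = √(1 + A) (d(A) = √(A + 1) = √(1 + A))
d(5 - 9)*(-103) + V = √(1 + (5 - 9))*(-103) - 218 = √(1 - 4)*(-103) - 218 = √(-3)*(-103) - 218 = (I*√3)*(-103) - 218 = -103*I*√3 - 218 = -218 - 103*I*√3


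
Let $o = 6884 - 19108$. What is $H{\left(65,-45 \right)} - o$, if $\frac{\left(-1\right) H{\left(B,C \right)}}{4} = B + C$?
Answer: $12144$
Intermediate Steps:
$o = -12224$
$H{\left(B,C \right)} = - 4 B - 4 C$ ($H{\left(B,C \right)} = - 4 \left(B + C\right) = - 4 B - 4 C$)
$H{\left(65,-45 \right)} - o = \left(\left(-4\right) 65 - -180\right) - -12224 = \left(-260 + 180\right) + 12224 = -80 + 12224 = 12144$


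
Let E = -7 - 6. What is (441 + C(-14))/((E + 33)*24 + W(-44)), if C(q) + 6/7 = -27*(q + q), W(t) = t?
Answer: 8373/3052 ≈ 2.7434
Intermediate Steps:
E = -13
C(q) = -6/7 - 54*q (C(q) = -6/7 - 27*(q + q) = -6/7 - 54*q)
(441 + C(-14))/((E + 33)*24 + W(-44)) = (441 + (-6/7 - 54*(-14)))/((-13 + 33)*24 - 44) = (441 + (-6/7 + 756))/(20*24 - 44) = (441 + 5286/7)/(480 - 44) = (8373/7)/436 = (8373/7)*(1/436) = 8373/3052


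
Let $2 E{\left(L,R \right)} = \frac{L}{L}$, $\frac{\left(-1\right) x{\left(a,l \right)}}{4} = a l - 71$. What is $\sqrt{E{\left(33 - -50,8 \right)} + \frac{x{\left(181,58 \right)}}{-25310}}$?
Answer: $\frac{\sqrt{1375927530}}{25310} \approx 1.4656$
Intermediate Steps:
$x{\left(a,l \right)} = 284 - 4 a l$ ($x{\left(a,l \right)} = - 4 \left(a l - 71\right) = - 4 \left(-71 + a l\right) = 284 - 4 a l$)
$E{\left(L,R \right)} = \frac{1}{2}$ ($E{\left(L,R \right)} = \frac{L \frac{1}{L}}{2} = \frac{1}{2} \cdot 1 = \frac{1}{2}$)
$\sqrt{E{\left(33 - -50,8 \right)} + \frac{x{\left(181,58 \right)}}{-25310}} = \sqrt{\frac{1}{2} + \frac{284 - 724 \cdot 58}{-25310}} = \sqrt{\frac{1}{2} + \left(284 - 41992\right) \left(- \frac{1}{25310}\right)} = \sqrt{\frac{1}{2} - - \frac{20854}{12655}} = \sqrt{\frac{1}{2} + \frac{20854}{12655}} = \sqrt{\frac{54363}{25310}} = \frac{\sqrt{1375927530}}{25310}$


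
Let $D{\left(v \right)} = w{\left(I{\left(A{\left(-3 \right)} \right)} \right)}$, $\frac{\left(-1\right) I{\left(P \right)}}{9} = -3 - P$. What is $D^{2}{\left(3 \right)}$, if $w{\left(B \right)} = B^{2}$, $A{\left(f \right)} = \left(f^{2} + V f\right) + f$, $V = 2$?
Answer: $531441$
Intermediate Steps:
$A{\left(f \right)} = f^{2} + 3 f$ ($A{\left(f \right)} = \left(f^{2} + 2 f\right) + f = f^{2} + 3 f$)
$I{\left(P \right)} = 27 + 9 P$ ($I{\left(P \right)} = - 9 \left(-3 - P\right) = 27 + 9 P$)
$D{\left(v \right)} = 729$ ($D{\left(v \right)} = \left(27 + 9 \left(- 3 \left(3 - 3\right)\right)\right)^{2} = \left(27 + 9 \left(\left(-3\right) 0\right)\right)^{2} = \left(27 + 9 \cdot 0\right)^{2} = \left(27 + 0\right)^{2} = 27^{2} = 729$)
$D^{2}{\left(3 \right)} = 729^{2} = 531441$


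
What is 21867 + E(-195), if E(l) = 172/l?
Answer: 4263893/195 ≈ 21866.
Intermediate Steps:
21867 + E(-195) = 21867 + 172/(-195) = 21867 + 172*(-1/195) = 21867 - 172/195 = 4263893/195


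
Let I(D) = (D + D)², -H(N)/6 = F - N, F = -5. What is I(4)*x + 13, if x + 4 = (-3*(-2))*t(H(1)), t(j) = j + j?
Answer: 27405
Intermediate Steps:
H(N) = 30 + 6*N (H(N) = -6*(-5 - N) = 30 + 6*N)
t(j) = 2*j
I(D) = 4*D² (I(D) = (2*D)² = 4*D²)
x = 428 (x = -4 + (-3*(-2))*(2*(30 + 6*1)) = -4 + 6*(2*(30 + 6)) = -4 + 6*(2*36) = -4 + 6*72 = -4 + 432 = 428)
I(4)*x + 13 = (4*4²)*428 + 13 = (4*16)*428 + 13 = 64*428 + 13 = 27392 + 13 = 27405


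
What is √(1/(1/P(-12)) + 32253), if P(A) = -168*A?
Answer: √34269 ≈ 185.12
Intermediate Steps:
√(1/(1/P(-12)) + 32253) = √(1/(1/(-168*(-12))) + 32253) = √(1/(1/2016) + 32253) = √(2016 + 32253) = √34269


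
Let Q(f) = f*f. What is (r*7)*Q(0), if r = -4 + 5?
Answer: 0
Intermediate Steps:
r = 1
Q(f) = f**2
(r*7)*Q(0) = (1*7)*0**2 = 7*0 = 0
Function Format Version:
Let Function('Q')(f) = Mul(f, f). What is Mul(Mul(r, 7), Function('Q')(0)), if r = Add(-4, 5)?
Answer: 0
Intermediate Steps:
r = 1
Function('Q')(f) = Pow(f, 2)
Mul(Mul(r, 7), Function('Q')(0)) = Mul(Mul(1, 7), Pow(0, 2)) = Mul(7, 0) = 0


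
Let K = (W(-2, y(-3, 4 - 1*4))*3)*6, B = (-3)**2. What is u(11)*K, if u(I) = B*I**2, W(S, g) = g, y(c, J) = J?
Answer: 0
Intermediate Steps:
B = 9
K = 0 (K = ((4 - 1*4)*3)*6 = ((4 - 4)*3)*6 = (0*3)*6 = 0*6 = 0)
u(I) = 9*I**2
u(11)*K = (9*11**2)*0 = (9*121)*0 = 1089*0 = 0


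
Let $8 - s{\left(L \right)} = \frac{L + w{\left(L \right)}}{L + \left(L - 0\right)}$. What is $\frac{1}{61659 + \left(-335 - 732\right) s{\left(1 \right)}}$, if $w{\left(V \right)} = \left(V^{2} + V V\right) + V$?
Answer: $\frac{1}{55257} \approx 1.8097 \cdot 10^{-5}$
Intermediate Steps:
$w{\left(V \right)} = V + 2 V^{2}$ ($w{\left(V \right)} = \left(V^{2} + V^{2}\right) + V = 2 V^{2} + V = V + 2 V^{2}$)
$s{\left(L \right)} = 8 - \frac{L + L \left(1 + 2 L\right)}{2 L}$ ($s{\left(L \right)} = 8 - \frac{L + L \left(1 + 2 L\right)}{L + \left(L - 0\right)} = 8 - \frac{L + L \left(1 + 2 L\right)}{L + \left(L + 0\right)} = 8 - \frac{L + L \left(1 + 2 L\right)}{L + L} = 8 - \frac{L + L \left(1 + 2 L\right)}{2 L}$)
$\frac{1}{61659 + \left(-335 - 732\right) s{\left(1 \right)}} = \frac{1}{61659 + \left(-335 - 732\right) \left(7 - 1\right)} = \frac{1}{61659 - 6402} = \frac{1}{55257}$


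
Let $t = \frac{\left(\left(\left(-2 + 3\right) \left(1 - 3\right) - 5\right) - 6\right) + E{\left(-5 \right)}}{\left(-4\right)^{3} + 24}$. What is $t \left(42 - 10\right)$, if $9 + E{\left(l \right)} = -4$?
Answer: $\frac{104}{5} \approx 20.8$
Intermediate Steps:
$E{\left(l \right)} = -13$ ($E{\left(l \right)} = -9 - 4 = -13$)
$t = \frac{13}{20}$ ($t = \frac{\left(\left(\left(-2 + 3\right) \left(1 - 3\right) - 5\right) - 6\right) - 13}{\left(-4\right)^{3} + 24} = \frac{\left(\left(1 \left(-2\right) - 5\right) - 6\right) - 13}{-64 + 24} = \frac{\left(\left(-2 - 5\right) - 6\right) - 13}{-40} = \left(\left(-7 - 6\right) - 13\right) \left(- \frac{1}{40}\right) = \left(-13 - 13\right) \left(- \frac{1}{40}\right) = \left(-26\right) \left(- \frac{1}{40}\right) = \frac{13}{20} \approx 0.65$)
$t \left(42 - 10\right) = \frac{13 \left(42 - 10\right)}{20} = \frac{13}{20} \cdot 32 = \frac{104}{5}$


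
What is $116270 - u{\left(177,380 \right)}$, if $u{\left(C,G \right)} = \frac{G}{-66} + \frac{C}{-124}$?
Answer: $\frac{475806241}{4092} \approx 1.1628 \cdot 10^{5}$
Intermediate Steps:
$u{\left(C,G \right)} = - \frac{G}{66} - \frac{C}{124}$ ($u{\left(C,G \right)} = G \left(- \frac{1}{66}\right) + C \left(- \frac{1}{124}\right) = - \frac{G}{66} - \frac{C}{124}$)
$116270 - u{\left(177,380 \right)} = 116270 - \left(\left(- \frac{1}{66}\right) 380 - \frac{177}{124}\right) = 116270 - \left(- \frac{190}{33} - \frac{177}{124}\right) = 116270 - - \frac{29401}{4092} = 116270 + \frac{29401}{4092} = \frac{475806241}{4092}$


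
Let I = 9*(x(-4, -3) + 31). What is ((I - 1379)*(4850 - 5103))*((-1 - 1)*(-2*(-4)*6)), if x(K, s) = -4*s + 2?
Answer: -23656512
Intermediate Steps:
x(K, s) = 2 - 4*s
I = 405 (I = 9*((2 - 4*(-3)) + 31) = 9*((2 + 12) + 31) = 9*(14 + 31) = 9*45 = 405)
((I - 1379)*(4850 - 5103))*((-1 - 1)*(-2*(-4)*6)) = ((405 - 1379)*(4850 - 5103))*((-1 - 1)*(-2*(-4)*6)) = (-974*(-253))*(-16*6) = 246422*(-2*48) = 246422*(-96) = -23656512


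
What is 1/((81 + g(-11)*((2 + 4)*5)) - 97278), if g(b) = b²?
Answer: -1/93567 ≈ -1.0688e-5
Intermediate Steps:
1/((81 + g(-11)*((2 + 4)*5)) - 97278) = 1/((81 + (-11)²*((2 + 4)*5)) - 97278) = 1/((81 + 121*(6*5)) - 97278) = 1/((81 + 121*30) - 97278) = 1/((81 + 3630) - 97278) = 1/(3711 - 97278) = 1/(-93567) = -1/93567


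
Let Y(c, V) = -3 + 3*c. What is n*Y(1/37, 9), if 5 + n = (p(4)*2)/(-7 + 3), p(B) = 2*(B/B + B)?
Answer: 1080/37 ≈ 29.189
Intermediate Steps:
p(B) = 2 + 2*B (p(B) = 2*(1 + B) = 2 + 2*B)
n = -10 (n = -5 + ((2 + 2*4)*2)/(-7 + 3) = -5 + ((2 + 8)*2)/(-4) = -5 + (10*2)*(-¼) = -5 + 20*(-¼) = -5 - 5 = -10)
n*Y(1/37, 9) = -10*(-3 + 3/37) = -10*(-108/37) = 1080/37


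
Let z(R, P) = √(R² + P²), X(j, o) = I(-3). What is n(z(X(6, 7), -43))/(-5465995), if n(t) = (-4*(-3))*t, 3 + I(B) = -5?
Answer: -12*√1913/5465995 ≈ -9.6022e-5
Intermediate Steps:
I(B) = -8 (I(B) = -3 - 5 = -8)
X(j, o) = -8
z(R, P) = √(P² + R²)
n(t) = 12*t
n(z(X(6, 7), -43))/(-5465995) = (12*√((-43)² + (-8)²))/(-5465995) = (12*√(1849 + 64))*(-1/5465995) = (12*√1913)*(-1/5465995) = -12*√1913/5465995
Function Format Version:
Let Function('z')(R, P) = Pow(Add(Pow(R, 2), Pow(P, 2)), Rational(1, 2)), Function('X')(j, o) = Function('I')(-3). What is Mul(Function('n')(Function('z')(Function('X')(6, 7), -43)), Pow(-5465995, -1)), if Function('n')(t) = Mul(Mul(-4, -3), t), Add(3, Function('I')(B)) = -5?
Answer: Mul(Rational(-12, 5465995), Pow(1913, Rational(1, 2))) ≈ -9.6022e-5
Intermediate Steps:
Function('I')(B) = -8 (Function('I')(B) = Add(-3, -5) = -8)
Function('X')(j, o) = -8
Function('z')(R, P) = Pow(Add(Pow(P, 2), Pow(R, 2)), Rational(1, 2))
Function('n')(t) = Mul(12, t)
Mul(Function('n')(Function('z')(Function('X')(6, 7), -43)), Pow(-5465995, -1)) = Mul(Mul(12, Pow(Add(Pow(-43, 2), Pow(-8, 2)), Rational(1, 2))), Pow(-5465995, -1)) = Mul(Mul(12, Pow(Add(1849, 64), Rational(1, 2))), Rational(-1, 5465995)) = Mul(Mul(12, Pow(1913, Rational(1, 2))), Rational(-1, 5465995)) = Mul(Rational(-12, 5465995), Pow(1913, Rational(1, 2)))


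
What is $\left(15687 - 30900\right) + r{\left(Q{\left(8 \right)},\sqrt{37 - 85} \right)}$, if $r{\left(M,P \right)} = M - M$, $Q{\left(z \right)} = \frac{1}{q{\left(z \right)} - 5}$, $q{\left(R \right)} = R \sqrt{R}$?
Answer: $-15213$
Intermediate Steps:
$q{\left(R \right)} = R^{\frac{3}{2}}$
$Q{\left(z \right)} = \frac{1}{-5 + z^{\frac{3}{2}}}$ ($Q{\left(z \right)} = \frac{1}{z^{\frac{3}{2}} - 5} = \frac{1}{-5 + z^{\frac{3}{2}}}$)
$r{\left(M,P \right)} = 0$
$\left(15687 - 30900\right) + r{\left(Q{\left(8 \right)},\sqrt{37 - 85} \right)} = \left(15687 - 30900\right) + 0 = -15213 + 0 = -15213$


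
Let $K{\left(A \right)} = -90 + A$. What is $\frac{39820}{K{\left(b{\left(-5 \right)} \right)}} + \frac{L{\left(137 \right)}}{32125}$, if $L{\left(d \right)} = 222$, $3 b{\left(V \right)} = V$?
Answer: $- \frac{13954878}{32125} \approx -434.39$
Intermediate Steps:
$b{\left(V \right)} = \frac{V}{3}$
$\frac{39820}{K{\left(b{\left(-5 \right)} \right)}} + \frac{L{\left(137 \right)}}{32125} = \frac{39820}{-90 + \frac{1}{3} \left(-5\right)} + \frac{222}{32125} = \frac{39820}{-90 - \frac{5}{3}} + 222 \cdot \frac{1}{32125} = \frac{39820}{- \frac{275}{3}} + \frac{222}{32125} = 39820 \left(- \frac{3}{275}\right) + \frac{222}{32125} = - \frac{2172}{5} + \frac{222}{32125} = - \frac{13954878}{32125}$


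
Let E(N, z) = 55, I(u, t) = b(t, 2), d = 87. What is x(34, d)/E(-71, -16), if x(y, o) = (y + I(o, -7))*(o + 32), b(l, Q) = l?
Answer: 3213/55 ≈ 58.418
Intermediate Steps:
I(u, t) = t
x(y, o) = (-7 + y)*(32 + o) (x(y, o) = (y - 7)*(o + 32) = (-7 + y)*(32 + o))
x(34, d)/E(-71, -16) = (-224 - 7*87 + 32*34 + 87*34)/55 = (-224 - 609 + 1088 + 2958)*(1/55) = 3213*(1/55) = 3213/55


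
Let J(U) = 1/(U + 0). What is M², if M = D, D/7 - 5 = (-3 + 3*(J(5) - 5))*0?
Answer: 1225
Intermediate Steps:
J(U) = 1/U
D = 35 (D = 35 + 7*((-3 + 3*(1/5 - 5))*0) = 35 + 7*((-3 + 3*(⅕ - 5))*0) = 35 + 7*((-3 + 3*(-24/5))*0) = 35 + 7*((-3 - 72/5)*0) = 35 + 7*(-87/5*0) = 35 + 7*0 = 35 + 0 = 35)
M = 35
M² = 35² = 1225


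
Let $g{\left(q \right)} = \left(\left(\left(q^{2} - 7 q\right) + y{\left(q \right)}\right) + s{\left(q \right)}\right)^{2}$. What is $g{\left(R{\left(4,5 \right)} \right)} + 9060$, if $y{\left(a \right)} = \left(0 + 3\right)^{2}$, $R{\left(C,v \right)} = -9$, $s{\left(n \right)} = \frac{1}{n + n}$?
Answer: $\frac{10514449}{324} \approx 32452.0$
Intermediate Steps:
$s{\left(n \right)} = \frac{1}{2 n}$
$y{\left(a \right)} = 9$ ($y{\left(a \right)} = 3^{2} = 9$)
$g{\left(q \right)} = \left(9 + q^{2} + \frac{1}{2 q} - 7 q\right)^{2}$ ($g{\left(q \right)} = \left(\left(\left(q^{2} - 7 q\right) + 9\right) + \frac{1}{2 q}\right)^{2} = \left(\left(9 + q^{2} - 7 q\right) + \frac{1}{2 q}\right)^{2} = \left(9 + q^{2} + \frac{1}{2 q} - 7 q\right)^{2}$)
$g{\left(R{\left(4,5 \right)} \right)} + 9060 = \frac{\left(1 + 2 \left(-9\right) \left(9 + \left(-9\right)^{2} - -63\right)\right)^{2}}{4 \cdot 81} + 9060 = \frac{1}{4} \cdot \frac{1}{81} \left(1 + 2 \left(-9\right) \left(9 + 81 + 63\right)\right)^{2} + 9060 = \frac{1}{4} \cdot \frac{1}{81} \left(1 + 2 \left(-9\right) 153\right)^{2} + 9060 = \frac{1}{4} \cdot \frac{1}{81} \left(1 - 2754\right)^{2} + 9060 = \frac{1}{4} \cdot \frac{1}{81} \left(-2753\right)^{2} + 9060 = \frac{1}{4} \cdot \frac{1}{81} \cdot 7579009 + 9060 = \frac{7579009}{324} + 9060 = \frac{10514449}{324}$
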